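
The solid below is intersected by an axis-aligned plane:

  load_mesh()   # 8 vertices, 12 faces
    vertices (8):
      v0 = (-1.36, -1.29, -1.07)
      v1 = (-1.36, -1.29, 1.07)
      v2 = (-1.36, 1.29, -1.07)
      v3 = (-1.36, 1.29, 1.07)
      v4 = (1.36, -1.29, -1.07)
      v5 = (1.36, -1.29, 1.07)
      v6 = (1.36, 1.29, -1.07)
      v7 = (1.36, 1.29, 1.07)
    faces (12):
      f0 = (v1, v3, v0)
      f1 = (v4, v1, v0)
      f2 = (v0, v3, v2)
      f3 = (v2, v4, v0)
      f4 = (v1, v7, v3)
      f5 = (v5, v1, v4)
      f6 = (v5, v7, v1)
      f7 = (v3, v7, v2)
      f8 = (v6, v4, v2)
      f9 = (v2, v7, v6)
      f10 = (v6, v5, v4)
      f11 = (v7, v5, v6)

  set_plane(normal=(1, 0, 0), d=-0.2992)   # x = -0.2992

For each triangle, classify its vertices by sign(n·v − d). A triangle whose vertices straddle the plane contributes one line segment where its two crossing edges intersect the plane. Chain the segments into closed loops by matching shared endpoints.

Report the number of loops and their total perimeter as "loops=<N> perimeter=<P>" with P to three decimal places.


loops=1 perimeter=9.440

Straddling triangles (8 of 12):
  (v4,v1,v0) [+--] → (-0.2992, -1.29, 0.2354)–(-0.2992, -1.29, -1.07)  len=1.3054
  (v2,v4,v0) [-+-] → (-0.2992, 0.2838, -1.07)–(-0.2992, -1.29, -1.07)  len=1.5738
  (v1,v7,v3) [-+-] → (-0.2992, -0.2838, 1.07)–(-0.2992, 1.29, 1.07)  len=1.5738
  (v5,v1,v4) [+-+] → (-0.2992, -1.29, 1.07)–(-0.2992, -1.29, 0.2354)  len=0.8346
  (v5,v7,v1) [++-] → (-0.2992, -0.2838, 1.07)–(-0.2992, -1.29, 1.07)  len=1.0062
  (v3,v7,v2) [-+-] → (-0.2992, 1.29, 1.07)–(-0.2992, 1.29, -0.2354)  len=1.3054
  (v6,v4,v2) [++-] → (-0.2992, 0.2838, -1.07)–(-0.2992, 1.29, -1.07)  len=1.0062
  (v2,v7,v6) [-++] → (-0.2992, 1.29, -0.2354)–(-0.2992, 1.29, -1.07)  len=0.8346

Chained into 1 loop(s):
  loop 1: 8 segments, perimeter = 9.4400
Total perimeter = 9.440


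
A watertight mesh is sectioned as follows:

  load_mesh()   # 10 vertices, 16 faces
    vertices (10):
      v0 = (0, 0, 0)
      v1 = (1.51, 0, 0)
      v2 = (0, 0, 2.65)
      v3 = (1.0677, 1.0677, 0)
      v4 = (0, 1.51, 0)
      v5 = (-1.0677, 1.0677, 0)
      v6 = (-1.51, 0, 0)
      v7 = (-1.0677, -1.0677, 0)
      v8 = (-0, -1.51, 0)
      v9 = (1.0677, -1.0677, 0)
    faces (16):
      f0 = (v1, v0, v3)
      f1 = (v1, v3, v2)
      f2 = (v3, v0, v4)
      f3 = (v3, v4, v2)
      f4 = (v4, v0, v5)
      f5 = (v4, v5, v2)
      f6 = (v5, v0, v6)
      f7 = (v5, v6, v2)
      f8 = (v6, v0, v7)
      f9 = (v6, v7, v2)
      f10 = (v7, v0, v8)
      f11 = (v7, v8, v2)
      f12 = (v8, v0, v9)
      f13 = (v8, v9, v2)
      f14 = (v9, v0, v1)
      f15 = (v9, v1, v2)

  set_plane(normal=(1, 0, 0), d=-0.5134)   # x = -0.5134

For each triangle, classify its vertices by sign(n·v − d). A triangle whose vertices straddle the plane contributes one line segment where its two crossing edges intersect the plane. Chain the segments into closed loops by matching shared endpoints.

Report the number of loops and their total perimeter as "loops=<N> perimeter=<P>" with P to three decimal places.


Straddling triangles (8 of 16):
  (v4,v0,v5) [++-] → (-0.5134, 0.5134, 0)–(-0.5134, 1.29732, 0)  len=0.7839
  (v4,v5,v2) [+-+] → (-0.5134, 1.29732, 0)–(-0.5134, 0.5134, 1.37576)  len=1.5834
  (v5,v0,v6) [-+-] → (-0.5134, 0.5134, 0)–(-0.5134, 0, 0)  len=0.5134
  (v5,v6,v2) [--+] → (-0.5134, 0, 1.749)–(-0.5134, 0.5134, 1.37576)  len=0.6347
  (v6,v0,v7) [-+-] → (-0.5134, 0, 0)–(-0.5134, -0.5134, 0)  len=0.5134
  (v6,v7,v2) [--+] → (-0.5134, -0.5134, 1.37576)–(-0.5134, 0, 1.749)  len=0.6347
  (v7,v0,v8) [-++] → (-0.5134, -0.5134, 0)–(-0.5134, -1.29732, 0)  len=0.7839
  (v7,v8,v2) [-++] → (-0.5134, -1.29732, 0)–(-0.5134, -0.5134, 1.37576)  len=1.5834

Chained into 1 loop(s):
  loop 1: 8 segments, perimeter = 7.0310
Total perimeter = 7.031

loops=1 perimeter=7.031


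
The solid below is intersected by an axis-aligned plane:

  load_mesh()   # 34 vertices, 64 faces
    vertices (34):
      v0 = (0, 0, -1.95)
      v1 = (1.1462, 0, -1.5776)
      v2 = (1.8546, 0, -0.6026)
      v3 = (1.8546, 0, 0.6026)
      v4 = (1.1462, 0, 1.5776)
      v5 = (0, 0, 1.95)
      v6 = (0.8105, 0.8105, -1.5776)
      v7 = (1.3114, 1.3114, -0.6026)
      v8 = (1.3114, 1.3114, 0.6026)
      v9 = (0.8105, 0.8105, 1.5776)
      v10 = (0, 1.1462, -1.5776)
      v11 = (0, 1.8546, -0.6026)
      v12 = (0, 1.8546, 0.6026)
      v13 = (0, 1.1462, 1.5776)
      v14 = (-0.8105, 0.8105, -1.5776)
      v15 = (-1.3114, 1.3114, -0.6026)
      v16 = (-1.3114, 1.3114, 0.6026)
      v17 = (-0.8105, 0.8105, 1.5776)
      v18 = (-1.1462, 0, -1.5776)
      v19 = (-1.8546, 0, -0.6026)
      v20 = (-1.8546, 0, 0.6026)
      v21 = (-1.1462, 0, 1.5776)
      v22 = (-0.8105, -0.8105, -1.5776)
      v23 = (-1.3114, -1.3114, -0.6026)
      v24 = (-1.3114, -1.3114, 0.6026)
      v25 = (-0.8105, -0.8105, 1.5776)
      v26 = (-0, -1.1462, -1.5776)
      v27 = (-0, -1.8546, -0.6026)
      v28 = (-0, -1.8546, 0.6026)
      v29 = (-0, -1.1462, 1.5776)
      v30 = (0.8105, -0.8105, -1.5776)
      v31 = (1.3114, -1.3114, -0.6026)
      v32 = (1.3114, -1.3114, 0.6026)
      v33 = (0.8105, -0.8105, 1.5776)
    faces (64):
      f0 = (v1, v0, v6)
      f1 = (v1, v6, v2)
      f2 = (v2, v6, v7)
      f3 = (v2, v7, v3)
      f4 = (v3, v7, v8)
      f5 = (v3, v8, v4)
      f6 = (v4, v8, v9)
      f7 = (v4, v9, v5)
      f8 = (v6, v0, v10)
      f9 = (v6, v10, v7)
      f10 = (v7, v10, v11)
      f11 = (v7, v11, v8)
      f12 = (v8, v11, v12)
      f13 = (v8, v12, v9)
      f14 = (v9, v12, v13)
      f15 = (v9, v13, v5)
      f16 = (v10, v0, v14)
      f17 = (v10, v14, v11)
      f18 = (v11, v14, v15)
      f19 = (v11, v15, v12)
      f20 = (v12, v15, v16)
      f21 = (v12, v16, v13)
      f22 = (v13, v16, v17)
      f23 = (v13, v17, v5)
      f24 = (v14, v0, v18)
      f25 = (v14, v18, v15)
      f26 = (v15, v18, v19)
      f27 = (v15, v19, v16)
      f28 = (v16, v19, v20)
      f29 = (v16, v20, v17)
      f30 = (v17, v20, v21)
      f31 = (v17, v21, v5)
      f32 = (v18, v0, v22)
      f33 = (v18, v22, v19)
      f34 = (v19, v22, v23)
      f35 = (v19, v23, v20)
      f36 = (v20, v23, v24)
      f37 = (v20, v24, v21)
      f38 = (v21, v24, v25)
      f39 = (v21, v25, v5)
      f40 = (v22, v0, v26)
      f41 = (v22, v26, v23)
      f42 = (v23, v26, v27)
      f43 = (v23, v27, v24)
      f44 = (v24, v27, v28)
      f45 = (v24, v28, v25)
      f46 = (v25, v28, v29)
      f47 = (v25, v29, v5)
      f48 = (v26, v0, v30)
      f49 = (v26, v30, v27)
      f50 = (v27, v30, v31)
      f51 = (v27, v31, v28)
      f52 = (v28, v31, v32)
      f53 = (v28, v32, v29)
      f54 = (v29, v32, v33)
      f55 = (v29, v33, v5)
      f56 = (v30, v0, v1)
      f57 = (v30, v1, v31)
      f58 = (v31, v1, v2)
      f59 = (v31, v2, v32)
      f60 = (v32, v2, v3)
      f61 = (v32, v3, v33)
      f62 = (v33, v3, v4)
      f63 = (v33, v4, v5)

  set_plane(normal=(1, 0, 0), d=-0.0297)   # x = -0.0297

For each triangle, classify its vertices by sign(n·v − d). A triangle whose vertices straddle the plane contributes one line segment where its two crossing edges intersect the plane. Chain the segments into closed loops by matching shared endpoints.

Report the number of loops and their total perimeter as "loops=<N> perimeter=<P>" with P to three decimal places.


Straddling triangles (20 of 64):
  (v10,v0,v14) [++-] → (-0.0297, 0.0297, -1.93635)–(-0.0297, 1.1339, -1.5776)  len=1.1610
  (v10,v14,v11) [+-+] → (-0.0297, 1.1339, -1.5776)–(-0.0297, 1.81634, -0.638328)  len=1.1610
  (v11,v14,v15) [+--] → (-0.0297, 1.81634, -0.638328)–(-0.0297, 1.8423, -0.6026)  len=0.0442
  (v11,v15,v12) [+-+] → (-0.0297, 1.8423, -0.6026)–(-0.0297, 1.8423, 0.575305)  len=1.1779
  (v12,v15,v16) [+--] → (-0.0297, 1.8423, 0.575305)–(-0.0297, 1.8423, 0.6026)  len=0.0273
  (v12,v16,v13) [+-+] → (-0.0297, 1.8423, 0.6026)–(-0.0297, 1.14994, 1.55552)  len=1.1779
  (v13,v16,v17) [+--] → (-0.0297, 1.14994, 1.55552)–(-0.0297, 1.1339, 1.5776)  len=0.0273
  (v13,v17,v5) [+-+] → (-0.0297, 1.1339, 1.5776)–(-0.0297, 0.0297, 1.93635)  len=1.1610
  (v14,v0,v18) [-+-] → (-0.0297, 0.0297, -1.93635)–(-0.0297, 0, -1.94035)  len=0.0300
  (v17,v21,v5) [--+] → (-0.0297, 0, 1.94035)–(-0.0297, 0.0297, 1.93635)  len=0.0300
  (v18,v0,v22) [-+-] → (-0.0297, 0, -1.94035)–(-0.0297, -0.0297, -1.93635)  len=0.0300
  (v21,v25,v5) [--+] → (-0.0297, -0.0297, 1.93635)–(-0.0297, 0, 1.94035)  len=0.0300
  (v22,v0,v26) [-++] → (-0.0297, -0.0297, -1.93635)–(-0.0297, -1.1339, -1.5776)  len=1.1610
  (v22,v26,v23) [-+-] → (-0.0297, -1.1339, -1.5776)–(-0.0297, -1.14994, -1.55552)  len=0.0273
  (v23,v26,v27) [-++] → (-0.0297, -1.14994, -1.55552)–(-0.0297, -1.8423, -0.6026)  len=1.1779
  (v23,v27,v24) [-+-] → (-0.0297, -1.8423, -0.6026)–(-0.0297, -1.8423, -0.575305)  len=0.0273
  (v24,v27,v28) [-++] → (-0.0297, -1.8423, -0.575305)–(-0.0297, -1.8423, 0.6026)  len=1.1779
  (v24,v28,v25) [-+-] → (-0.0297, -1.8423, 0.6026)–(-0.0297, -1.81634, 0.638328)  len=0.0442
  (v25,v28,v29) [-++] → (-0.0297, -1.81634, 0.638328)–(-0.0297, -1.1339, 1.5776)  len=1.1610
  (v25,v29,v5) [-++] → (-0.0297, -1.1339, 1.5776)–(-0.0297, -0.0297, 1.93635)  len=1.1610

Chained into 1 loop(s):
  loop 1: 20 segments, perimeter = 11.9950
Total perimeter = 11.995

loops=1 perimeter=11.995


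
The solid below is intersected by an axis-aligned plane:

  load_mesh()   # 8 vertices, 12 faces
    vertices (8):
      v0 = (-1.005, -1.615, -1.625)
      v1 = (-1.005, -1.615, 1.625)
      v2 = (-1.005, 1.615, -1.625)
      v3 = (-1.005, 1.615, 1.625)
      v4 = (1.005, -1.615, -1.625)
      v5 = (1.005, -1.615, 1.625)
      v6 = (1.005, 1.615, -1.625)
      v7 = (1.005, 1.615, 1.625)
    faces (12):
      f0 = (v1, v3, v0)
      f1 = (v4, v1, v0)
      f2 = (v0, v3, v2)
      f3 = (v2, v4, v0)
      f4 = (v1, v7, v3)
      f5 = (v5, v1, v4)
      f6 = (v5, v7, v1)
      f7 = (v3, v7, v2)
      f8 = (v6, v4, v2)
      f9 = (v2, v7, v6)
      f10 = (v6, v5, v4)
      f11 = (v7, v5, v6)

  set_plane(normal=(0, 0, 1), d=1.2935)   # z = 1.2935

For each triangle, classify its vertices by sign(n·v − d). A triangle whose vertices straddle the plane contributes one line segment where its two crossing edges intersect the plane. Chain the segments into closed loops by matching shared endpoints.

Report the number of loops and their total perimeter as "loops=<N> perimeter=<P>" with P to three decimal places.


Straddling triangles (8 of 12):
  (v1,v3,v0) [++-] → (-1.005, 1.28554, 1.2935)–(-1.005, -1.615, 1.2935)  len=2.9005
  (v4,v1,v0) [-+-] → (-0.79998, -1.615, 1.2935)–(-1.005, -1.615, 1.2935)  len=0.2050
  (v0,v3,v2) [-+-] → (-1.005, 1.28554, 1.2935)–(-1.005, 1.615, 1.2935)  len=0.3295
  (v5,v1,v4) [++-] → (-0.79998, -1.615, 1.2935)–(1.005, -1.615, 1.2935)  len=1.8050
  (v3,v7,v2) [++-] → (0.79998, 1.615, 1.2935)–(-1.005, 1.615, 1.2935)  len=1.8050
  (v2,v7,v6) [-+-] → (0.79998, 1.615, 1.2935)–(1.005, 1.615, 1.2935)  len=0.2050
  (v6,v5,v4) [-+-] → (1.005, -1.28554, 1.2935)–(1.005, -1.615, 1.2935)  len=0.3295
  (v7,v5,v6) [++-] → (1.005, -1.28554, 1.2935)–(1.005, 1.615, 1.2935)  len=2.9005

Chained into 1 loop(s):
  loop 1: 8 segments, perimeter = 10.4800
Total perimeter = 10.480

loops=1 perimeter=10.480


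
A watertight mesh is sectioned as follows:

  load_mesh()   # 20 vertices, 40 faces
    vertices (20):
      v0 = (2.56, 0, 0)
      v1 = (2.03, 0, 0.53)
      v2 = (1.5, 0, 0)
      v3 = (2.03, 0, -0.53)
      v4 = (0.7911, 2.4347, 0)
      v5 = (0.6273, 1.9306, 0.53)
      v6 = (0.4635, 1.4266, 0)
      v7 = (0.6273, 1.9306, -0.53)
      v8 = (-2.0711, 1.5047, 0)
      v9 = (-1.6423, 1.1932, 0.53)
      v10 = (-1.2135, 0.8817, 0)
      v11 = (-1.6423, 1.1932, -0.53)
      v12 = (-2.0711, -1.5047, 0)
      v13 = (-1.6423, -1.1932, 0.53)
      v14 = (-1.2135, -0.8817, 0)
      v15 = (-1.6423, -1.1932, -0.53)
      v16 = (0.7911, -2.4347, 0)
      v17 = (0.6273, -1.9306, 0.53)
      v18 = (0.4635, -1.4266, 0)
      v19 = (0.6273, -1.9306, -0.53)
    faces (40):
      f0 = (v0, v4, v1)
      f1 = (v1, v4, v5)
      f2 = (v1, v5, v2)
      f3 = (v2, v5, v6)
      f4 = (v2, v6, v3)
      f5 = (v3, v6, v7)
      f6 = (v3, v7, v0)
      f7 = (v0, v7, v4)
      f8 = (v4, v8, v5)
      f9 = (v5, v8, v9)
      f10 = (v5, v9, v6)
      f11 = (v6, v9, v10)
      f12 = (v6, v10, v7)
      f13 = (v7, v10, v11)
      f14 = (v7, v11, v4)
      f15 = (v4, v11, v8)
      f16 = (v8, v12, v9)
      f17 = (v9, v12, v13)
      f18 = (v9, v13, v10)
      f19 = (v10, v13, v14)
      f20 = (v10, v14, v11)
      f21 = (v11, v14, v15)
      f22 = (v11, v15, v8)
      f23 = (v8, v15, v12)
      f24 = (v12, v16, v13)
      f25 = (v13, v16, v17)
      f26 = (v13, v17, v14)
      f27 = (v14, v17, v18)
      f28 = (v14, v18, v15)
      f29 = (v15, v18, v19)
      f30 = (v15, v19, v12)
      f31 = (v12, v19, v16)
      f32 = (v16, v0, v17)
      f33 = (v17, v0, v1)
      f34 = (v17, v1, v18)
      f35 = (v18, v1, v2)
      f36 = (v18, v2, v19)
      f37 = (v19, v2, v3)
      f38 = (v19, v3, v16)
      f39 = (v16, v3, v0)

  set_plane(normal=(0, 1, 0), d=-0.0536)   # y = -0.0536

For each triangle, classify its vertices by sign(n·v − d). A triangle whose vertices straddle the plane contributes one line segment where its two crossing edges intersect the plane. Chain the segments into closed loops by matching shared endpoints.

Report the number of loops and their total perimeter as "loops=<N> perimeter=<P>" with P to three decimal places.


Straddling triangles (16 of 40):
  (v8,v12,v9) [+-+] → (-2.0711, -0.0536, 0)–(-1.84046, -0.0536, 0.285067)  len=0.3667
  (v9,v12,v13) [+--] → (-1.84046, -0.0536, 0.285067)–(-1.6423, -0.0536, 0.53)  len=0.3151
  (v9,v13,v10) [+-+] → (-1.6423, -0.0536, 0.53)–(-1.40679, -0.0536, 0.238907)  len=0.3744
  (v10,v13,v14) [+--] → (-1.40679, -0.0536, 0.238907)–(-1.2135, -0.0536, 0)  len=0.3073
  (v10,v14,v11) [+-+] → (-1.2135, -0.0536, 0)–(-1.38464, -0.0536, -0.211525)  len=0.2721
  (v11,v14,v15) [+--] → (-1.38464, -0.0536, -0.211525)–(-1.6423, -0.0536, -0.53)  len=0.4097
  (v11,v15,v8) [+-+] → (-1.6423, -0.0536, -0.53)–(-1.82343, -0.0536, -0.306127)  len=0.2880
  (v8,v15,v12) [+--] → (-1.82343, -0.0536, -0.306127)–(-2.0711, -0.0536, 0)  len=0.3938
  (v16,v0,v17) [-+-] → (2.52106, -0.0536, 0)–(2.50634, -0.0536, 0.0147146)  len=0.0208
  (v17,v0,v1) [-++] → (2.50634, -0.0536, 0.0147146)–(1.99106, -0.0536, 0.53)  len=0.7287
  (v17,v1,v18) [-+-] → (1.99106, -0.0536, 0.53)–(1.97114, -0.0536, 0.510087)  len=0.0282
  (v18,v1,v2) [-++] → (1.97114, -0.0536, 0.510087)–(1.46106, -0.0536, 0)  len=0.7214
  (v18,v2,v19) [-+-] → (1.46106, -0.0536, 0)–(1.47577, -0.0536, -0.0147146)  len=0.0208
  (v19,v2,v3) [-++] → (1.47577, -0.0536, -0.0147146)–(1.99106, -0.0536, -0.53)  len=0.7287
  (v19,v3,v16) [-+-] → (1.99106, -0.0536, -0.53)–(2.00273, -0.0536, -0.518332)  len=0.0165
  (v16,v3,v0) [-++] → (2.00273, -0.0536, -0.518332)–(2.52106, -0.0536, 0)  len=0.7330

Chained into 2 loop(s):
  loop 1: 8 segments, perimeter = 2.7270
  loop 2: 8 segments, perimeter = 2.9981
Total perimeter = 5.725

loops=2 perimeter=5.725


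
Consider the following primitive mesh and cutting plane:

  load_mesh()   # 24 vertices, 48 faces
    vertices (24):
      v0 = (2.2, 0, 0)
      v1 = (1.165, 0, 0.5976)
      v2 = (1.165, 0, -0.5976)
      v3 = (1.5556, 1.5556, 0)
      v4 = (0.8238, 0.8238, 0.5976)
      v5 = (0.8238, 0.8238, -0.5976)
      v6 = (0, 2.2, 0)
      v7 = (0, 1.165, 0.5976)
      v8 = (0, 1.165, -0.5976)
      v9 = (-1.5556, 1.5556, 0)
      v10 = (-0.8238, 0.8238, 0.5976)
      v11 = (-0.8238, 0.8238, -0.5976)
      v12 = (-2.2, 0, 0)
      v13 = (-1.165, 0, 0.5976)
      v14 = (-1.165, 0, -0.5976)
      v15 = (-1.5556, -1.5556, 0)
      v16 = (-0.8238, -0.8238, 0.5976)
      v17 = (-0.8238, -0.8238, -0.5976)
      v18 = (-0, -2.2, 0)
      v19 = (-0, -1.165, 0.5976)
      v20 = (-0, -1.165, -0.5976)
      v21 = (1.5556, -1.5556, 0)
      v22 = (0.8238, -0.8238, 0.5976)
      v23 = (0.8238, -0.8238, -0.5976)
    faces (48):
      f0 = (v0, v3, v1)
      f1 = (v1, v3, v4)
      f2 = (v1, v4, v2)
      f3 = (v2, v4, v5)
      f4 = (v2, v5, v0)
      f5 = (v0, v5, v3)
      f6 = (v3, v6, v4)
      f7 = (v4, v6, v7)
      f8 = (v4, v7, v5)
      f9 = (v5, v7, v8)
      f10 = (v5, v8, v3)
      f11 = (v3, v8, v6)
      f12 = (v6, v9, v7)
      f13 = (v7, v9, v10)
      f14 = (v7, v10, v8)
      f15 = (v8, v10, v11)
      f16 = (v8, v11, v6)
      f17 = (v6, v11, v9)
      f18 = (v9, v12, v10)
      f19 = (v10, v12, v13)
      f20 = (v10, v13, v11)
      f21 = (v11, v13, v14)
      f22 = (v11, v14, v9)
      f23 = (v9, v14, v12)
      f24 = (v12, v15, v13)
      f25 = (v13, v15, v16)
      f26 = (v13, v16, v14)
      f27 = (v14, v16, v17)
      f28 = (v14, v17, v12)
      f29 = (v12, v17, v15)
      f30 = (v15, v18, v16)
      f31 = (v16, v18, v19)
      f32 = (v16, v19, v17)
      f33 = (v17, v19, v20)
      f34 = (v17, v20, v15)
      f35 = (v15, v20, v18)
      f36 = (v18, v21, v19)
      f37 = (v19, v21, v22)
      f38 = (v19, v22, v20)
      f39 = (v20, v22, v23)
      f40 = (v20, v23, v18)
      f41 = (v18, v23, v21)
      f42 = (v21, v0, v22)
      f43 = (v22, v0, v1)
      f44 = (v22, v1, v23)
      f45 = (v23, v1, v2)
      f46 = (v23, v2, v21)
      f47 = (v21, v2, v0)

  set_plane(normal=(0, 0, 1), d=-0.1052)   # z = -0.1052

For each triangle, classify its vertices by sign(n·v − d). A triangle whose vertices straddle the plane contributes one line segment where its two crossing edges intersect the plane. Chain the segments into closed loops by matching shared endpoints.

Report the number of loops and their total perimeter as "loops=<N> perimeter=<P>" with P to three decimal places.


loops=2 perimeter=19.488

Straddling triangles (32 of 48):
  (v1,v4,v2) [++-] → (1.02443, 0.33939, -0.1052)–(1.165, 0, -0.1052)  len=0.3673
  (v2,v4,v5) [-+-] → (1.02443, 0.33939, -0.1052)–(0.8238, 0.8238, -0.1052)  len=0.5243
  (v2,v5,v0) [--+] → (1.95774, 0.14502, -0.1052)–(2.0178, 0, -0.1052)  len=0.1570
  (v0,v5,v3) [+-+] → (1.95774, 0.14502, -0.1052)–(1.42678, 1.42678, -0.1052)  len=1.3874
  (v4,v7,v5) [++-] → (0.48441, 0.964368, -0.1052)–(0.8238, 0.8238, -0.1052)  len=0.3673
  (v5,v7,v8) [-+-] → (0.48441, 0.964368, -0.1052)–(0, 1.165, -0.1052)  len=0.5243
  (v5,v8,v3) [--+] → (1.28176, 1.48684, -0.1052)–(1.42678, 1.42678, -0.1052)  len=0.1570
  (v3,v8,v6) [+-+] → (1.28176, 1.48684, -0.1052)–(0, 2.0178, -0.1052)  len=1.3874
  (v7,v10,v8) [++-] → (-0.33939, 1.02443, -0.1052)–(0, 1.165, -0.1052)  len=0.3673
  (v8,v10,v11) [-+-] → (-0.33939, 1.02443, -0.1052)–(-0.8238, 0.8238, -0.1052)  len=0.5243
  (v8,v11,v6) [--+] → (-0.14502, 1.95774, -0.1052)–(0, 2.0178, -0.1052)  len=0.1570
  (v6,v11,v9) [+-+] → (-0.14502, 1.95774, -0.1052)–(-1.42678, 1.42678, -0.1052)  len=1.3874
  (v10,v13,v11) [++-] → (-0.964368, 0.48441, -0.1052)–(-0.8238, 0.8238, -0.1052)  len=0.3673
  (v11,v13,v14) [-+-] → (-0.964368, 0.48441, -0.1052)–(-1.165, 0, -0.1052)  len=0.5243
  (v11,v14,v9) [--+] → (-1.48684, 1.28176, -0.1052)–(-1.42678, 1.42678, -0.1052)  len=0.1570
  (v9,v14,v12) [+-+] → (-1.48684, 1.28176, -0.1052)–(-2.0178, 0, -0.1052)  len=1.3874
  (v13,v16,v14) [++-] → (-1.02443, -0.33939, -0.1052)–(-1.165, 0, -0.1052)  len=0.3673
  (v14,v16,v17) [-+-] → (-1.02443, -0.33939, -0.1052)–(-0.8238, -0.8238, -0.1052)  len=0.5243
  (v14,v17,v12) [--+] → (-1.95774, -0.14502, -0.1052)–(-2.0178, 0, -0.1052)  len=0.1570
  (v12,v17,v15) [+-+] → (-1.95774, -0.14502, -0.1052)–(-1.42678, -1.42678, -0.1052)  len=1.3874
  (v16,v19,v17) [++-] → (-0.48441, -0.964368, -0.1052)–(-0.8238, -0.8238, -0.1052)  len=0.3673
  (v17,v19,v20) [-+-] → (-0.48441, -0.964368, -0.1052)–(0, -1.165, -0.1052)  len=0.5243
  (v17,v20,v15) [--+] → (-1.28176, -1.48684, -0.1052)–(-1.42678, -1.42678, -0.1052)  len=0.1570
  (v15,v20,v18) [+-+] → (-1.28176, -1.48684, -0.1052)–(0, -2.0178, -0.1052)  len=1.3874
  (v19,v22,v20) [++-] → (0.33939, -1.02443, -0.1052)–(0, -1.165, -0.1052)  len=0.3673
  (v20,v22,v23) [-+-] → (0.33939, -1.02443, -0.1052)–(0.8238, -0.8238, -0.1052)  len=0.5243
  (v20,v23,v18) [--+] → (0.14502, -1.95774, -0.1052)–(0, -2.0178, -0.1052)  len=0.1570
  (v18,v23,v21) [+-+] → (0.14502, -1.95774, -0.1052)–(1.42678, -1.42678, -0.1052)  len=1.3874
  (v22,v1,v23) [++-] → (0.964368, -0.48441, -0.1052)–(0.8238, -0.8238, -0.1052)  len=0.3673
  (v23,v1,v2) [-+-] → (0.964368, -0.48441, -0.1052)–(1.165, 0, -0.1052)  len=0.5243
  (v23,v2,v21) [--+] → (1.48684, -1.28176, -0.1052)–(1.42678, -1.42678, -0.1052)  len=0.1570
  (v21,v2,v0) [+-+] → (1.48684, -1.28176, -0.1052)–(2.0178, 0, -0.1052)  len=1.3874

Chained into 2 loop(s):
  loop 1: 16 segments, perimeter = 7.1333
  loop 2: 16 segments, perimeter = 12.3548
Total perimeter = 19.488


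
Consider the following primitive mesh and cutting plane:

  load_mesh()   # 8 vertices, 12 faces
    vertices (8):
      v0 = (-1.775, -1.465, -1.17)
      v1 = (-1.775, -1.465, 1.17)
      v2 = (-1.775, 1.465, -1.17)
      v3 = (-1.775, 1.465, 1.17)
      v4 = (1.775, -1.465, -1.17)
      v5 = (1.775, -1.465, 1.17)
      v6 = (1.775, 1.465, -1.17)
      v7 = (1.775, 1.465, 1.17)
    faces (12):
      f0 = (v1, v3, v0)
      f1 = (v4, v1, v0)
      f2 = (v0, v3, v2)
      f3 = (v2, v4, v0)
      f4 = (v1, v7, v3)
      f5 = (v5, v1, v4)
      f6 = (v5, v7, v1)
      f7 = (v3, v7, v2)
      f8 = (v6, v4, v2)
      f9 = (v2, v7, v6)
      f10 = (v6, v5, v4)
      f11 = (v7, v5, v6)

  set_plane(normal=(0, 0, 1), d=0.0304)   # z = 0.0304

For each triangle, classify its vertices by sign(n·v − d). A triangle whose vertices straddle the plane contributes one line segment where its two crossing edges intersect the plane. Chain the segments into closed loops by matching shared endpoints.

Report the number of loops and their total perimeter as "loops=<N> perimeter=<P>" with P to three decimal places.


loops=1 perimeter=12.960

Straddling triangles (8 of 12):
  (v1,v3,v0) [++-] → (-1.775, 0.038065, 0.0304)–(-1.775, -1.465, 0.0304)  len=1.5031
  (v4,v1,v0) [-+-] → (-0.0461197, -1.465, 0.0304)–(-1.775, -1.465, 0.0304)  len=1.7289
  (v0,v3,v2) [-+-] → (-1.775, 0.038065, 0.0304)–(-1.775, 1.465, 0.0304)  len=1.4269
  (v5,v1,v4) [++-] → (-0.0461197, -1.465, 0.0304)–(1.775, -1.465, 0.0304)  len=1.8211
  (v3,v7,v2) [++-] → (0.0461197, 1.465, 0.0304)–(-1.775, 1.465, 0.0304)  len=1.8211
  (v2,v7,v6) [-+-] → (0.0461197, 1.465, 0.0304)–(1.775, 1.465, 0.0304)  len=1.7289
  (v6,v5,v4) [-+-] → (1.775, -0.038065, 0.0304)–(1.775, -1.465, 0.0304)  len=1.4269
  (v7,v5,v6) [++-] → (1.775, -0.038065, 0.0304)–(1.775, 1.465, 0.0304)  len=1.5031

Chained into 1 loop(s):
  loop 1: 8 segments, perimeter = 12.9600
Total perimeter = 12.960


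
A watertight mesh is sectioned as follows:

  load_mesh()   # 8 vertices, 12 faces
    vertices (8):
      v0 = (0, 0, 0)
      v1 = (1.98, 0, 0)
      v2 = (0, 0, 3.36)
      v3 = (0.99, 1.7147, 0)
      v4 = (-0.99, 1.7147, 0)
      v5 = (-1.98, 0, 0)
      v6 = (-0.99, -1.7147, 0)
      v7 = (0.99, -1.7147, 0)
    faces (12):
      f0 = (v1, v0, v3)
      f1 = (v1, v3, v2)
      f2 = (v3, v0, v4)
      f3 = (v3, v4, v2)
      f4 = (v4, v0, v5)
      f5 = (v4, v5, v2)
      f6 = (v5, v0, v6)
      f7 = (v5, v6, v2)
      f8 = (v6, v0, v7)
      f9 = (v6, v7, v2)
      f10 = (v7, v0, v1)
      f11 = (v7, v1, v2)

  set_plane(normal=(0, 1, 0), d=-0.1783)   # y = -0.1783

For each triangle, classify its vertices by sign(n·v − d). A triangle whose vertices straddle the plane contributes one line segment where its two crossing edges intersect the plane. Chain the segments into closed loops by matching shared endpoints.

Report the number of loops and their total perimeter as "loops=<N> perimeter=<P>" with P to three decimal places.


loops=1 perimeter=10.949

Straddling triangles (6 of 12):
  (v5,v0,v6) [++-] → (-0.102943, -0.1783, 0)–(-1.87706, -0.1783, 0)  len=1.7741
  (v5,v6,v2) [+-+] → (-1.87706, -0.1783, 0)–(-0.102943, -0.1783, 3.01062)  len=3.4945
  (v6,v0,v7) [-+-] → (-0.102943, -0.1783, 0)–(0.102943, -0.1783, 0)  len=0.2059
  (v6,v7,v2) [--+] → (0.102943, -0.1783, 3.01062)–(-0.102943, -0.1783, 3.01062)  len=0.2059
  (v7,v0,v1) [-++] → (0.102943, -0.1783, 0)–(1.87706, -0.1783, 0)  len=1.7741
  (v7,v1,v2) [-++] → (1.87706, -0.1783, 0)–(0.102943, -0.1783, 3.01062)  len=3.4945

Chained into 1 loop(s):
  loop 1: 6 segments, perimeter = 10.9489
Total perimeter = 10.949


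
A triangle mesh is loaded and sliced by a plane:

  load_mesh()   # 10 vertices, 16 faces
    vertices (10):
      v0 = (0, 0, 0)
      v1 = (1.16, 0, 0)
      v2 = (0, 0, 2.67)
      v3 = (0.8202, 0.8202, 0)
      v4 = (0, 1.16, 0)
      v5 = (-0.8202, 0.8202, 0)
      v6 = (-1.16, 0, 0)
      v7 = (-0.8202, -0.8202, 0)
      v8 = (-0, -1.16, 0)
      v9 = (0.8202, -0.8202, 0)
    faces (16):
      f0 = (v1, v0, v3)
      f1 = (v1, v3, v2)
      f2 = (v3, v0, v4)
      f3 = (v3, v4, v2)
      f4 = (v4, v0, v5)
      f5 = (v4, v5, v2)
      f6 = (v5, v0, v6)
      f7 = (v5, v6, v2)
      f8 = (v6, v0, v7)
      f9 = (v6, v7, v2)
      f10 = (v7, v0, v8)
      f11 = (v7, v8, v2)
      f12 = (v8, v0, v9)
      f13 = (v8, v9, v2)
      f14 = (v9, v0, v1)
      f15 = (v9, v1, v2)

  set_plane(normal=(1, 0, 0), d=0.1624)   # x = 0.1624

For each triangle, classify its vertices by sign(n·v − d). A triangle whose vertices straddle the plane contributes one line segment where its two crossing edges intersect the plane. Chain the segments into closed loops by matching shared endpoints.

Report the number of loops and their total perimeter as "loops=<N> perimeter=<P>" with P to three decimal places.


loops=1 perimeter=7.304

Straddling triangles (8 of 16):
  (v1,v0,v3) [+-+] → (0.1624, 0, 0)–(0.1624, 0.1624, 0)  len=0.1624
  (v1,v3,v2) [++-] → (0.1624, 0.1624, 2.14134)–(0.1624, 0, 2.2962)  len=0.2244
  (v3,v0,v4) [+--] → (0.1624, 0.1624, 0)–(0.1624, 1.09272, 0)  len=0.9303
  (v3,v4,v2) [+--] → (0.1624, 1.09272, 0)–(0.1624, 0.1624, 2.14134)  len=2.3347
  (v8,v0,v9) [--+] → (0.1624, -0.1624, 0)–(0.1624, -1.09272, 0)  len=0.9303
  (v8,v9,v2) [-+-] → (0.1624, -1.09272, 0)–(0.1624, -0.1624, 2.14134)  len=2.3347
  (v9,v0,v1) [+-+] → (0.1624, -0.1624, 0)–(0.1624, 0, 0)  len=0.1624
  (v9,v1,v2) [++-] → (0.1624, 0, 2.2962)–(0.1624, -0.1624, 2.14134)  len=0.2244

Chained into 1 loop(s):
  loop 1: 8 segments, perimeter = 7.3036
Total perimeter = 7.304


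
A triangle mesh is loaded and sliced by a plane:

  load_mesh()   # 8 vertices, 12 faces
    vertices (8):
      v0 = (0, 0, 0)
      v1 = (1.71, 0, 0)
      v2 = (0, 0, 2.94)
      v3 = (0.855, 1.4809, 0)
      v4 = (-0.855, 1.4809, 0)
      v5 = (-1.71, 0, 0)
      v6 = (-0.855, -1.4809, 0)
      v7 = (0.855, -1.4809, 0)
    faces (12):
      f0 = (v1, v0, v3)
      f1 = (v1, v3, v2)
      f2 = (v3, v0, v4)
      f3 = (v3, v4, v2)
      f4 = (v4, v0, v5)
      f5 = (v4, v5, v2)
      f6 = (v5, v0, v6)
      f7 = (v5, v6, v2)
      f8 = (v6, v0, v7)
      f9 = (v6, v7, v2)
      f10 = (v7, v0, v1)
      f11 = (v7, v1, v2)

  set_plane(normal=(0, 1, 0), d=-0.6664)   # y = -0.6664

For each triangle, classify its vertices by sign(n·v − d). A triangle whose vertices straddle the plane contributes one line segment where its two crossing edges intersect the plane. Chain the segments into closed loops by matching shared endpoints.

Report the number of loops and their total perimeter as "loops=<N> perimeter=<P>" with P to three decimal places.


Straddling triangles (6 of 12):
  (v5,v0,v6) [++-] → (-0.384747, -0.6664, 0)–(-1.32525, -0.6664, 0)  len=0.9405
  (v5,v6,v2) [+-+] → (-1.32525, -0.6664, 0)–(-0.384747, -0.6664, 1.61701)  len=1.8706
  (v6,v0,v7) [-+-] → (-0.384747, -0.6664, 0)–(0.384747, -0.6664, 0)  len=0.7695
  (v6,v7,v2) [--+] → (0.384747, -0.6664, 1.61701)–(-0.384747, -0.6664, 1.61701)  len=0.7695
  (v7,v0,v1) [-++] → (0.384747, -0.6664, 0)–(1.32525, -0.6664, 0)  len=0.9405
  (v7,v1,v2) [-++] → (1.32525, -0.6664, 0)–(0.384747, -0.6664, 1.61701)  len=1.8706

Chained into 1 loop(s):
  loop 1: 6 segments, perimeter = 7.1613
Total perimeter = 7.161

loops=1 perimeter=7.161


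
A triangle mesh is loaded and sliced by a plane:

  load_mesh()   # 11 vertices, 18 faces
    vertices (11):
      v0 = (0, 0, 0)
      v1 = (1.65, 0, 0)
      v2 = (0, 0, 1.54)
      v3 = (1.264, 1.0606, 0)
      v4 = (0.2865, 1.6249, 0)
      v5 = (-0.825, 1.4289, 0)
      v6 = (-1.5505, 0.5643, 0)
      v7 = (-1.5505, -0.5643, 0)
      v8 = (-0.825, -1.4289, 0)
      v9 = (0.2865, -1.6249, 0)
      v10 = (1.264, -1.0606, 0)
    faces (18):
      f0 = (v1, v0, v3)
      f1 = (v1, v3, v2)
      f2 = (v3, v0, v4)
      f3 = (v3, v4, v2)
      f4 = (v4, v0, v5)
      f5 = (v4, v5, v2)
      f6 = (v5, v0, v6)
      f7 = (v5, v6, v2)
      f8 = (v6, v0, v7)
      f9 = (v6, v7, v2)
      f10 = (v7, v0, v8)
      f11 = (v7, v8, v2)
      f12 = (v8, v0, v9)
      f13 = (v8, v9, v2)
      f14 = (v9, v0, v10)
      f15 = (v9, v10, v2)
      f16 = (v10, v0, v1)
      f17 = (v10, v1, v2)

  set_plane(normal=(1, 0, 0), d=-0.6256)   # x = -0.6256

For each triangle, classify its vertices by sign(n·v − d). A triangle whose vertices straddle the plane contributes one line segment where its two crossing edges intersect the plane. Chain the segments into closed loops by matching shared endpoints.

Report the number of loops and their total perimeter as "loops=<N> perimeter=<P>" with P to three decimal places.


Straddling triangles (10 of 18):
  (v4,v0,v5) [++-] → (-0.6256, 1.08354, 0)–(-0.6256, 1.46406, 0)  len=0.3805
  (v4,v5,v2) [+-+] → (-0.6256, 1.46406, 0)–(-0.6256, 1.08354, 0.372213)  len=0.5323
  (v5,v0,v6) [-+-] → (-0.6256, 1.08354, 0)–(-0.6256, 0.227685, 0)  len=0.8559
  (v5,v6,v2) [--+] → (-0.6256, 0.227685, 0.918637)–(-0.6256, 1.08354, 0.372213)  len=1.0154
  (v6,v0,v7) [-+-] → (-0.6256, 0.227685, 0)–(-0.6256, -0.227685, 0)  len=0.4554
  (v6,v7,v2) [--+] → (-0.6256, -0.227685, 0.918637)–(-0.6256, 0.227685, 0.918637)  len=0.4554
  (v7,v0,v8) [-+-] → (-0.6256, -0.227685, 0)–(-0.6256, -1.08354, 0)  len=0.8559
  (v7,v8,v2) [--+] → (-0.6256, -1.08354, 0.372213)–(-0.6256, -0.227685, 0.918637)  len=1.0154
  (v8,v0,v9) [-++] → (-0.6256, -1.08354, 0)–(-0.6256, -1.46406, 0)  len=0.3805
  (v8,v9,v2) [-++] → (-0.6256, -1.46406, 0)–(-0.6256, -1.08354, 0.372213)  len=0.5323

Chained into 1 loop(s):
  loop 1: 10 segments, perimeter = 6.4789
Total perimeter = 6.479

loops=1 perimeter=6.479


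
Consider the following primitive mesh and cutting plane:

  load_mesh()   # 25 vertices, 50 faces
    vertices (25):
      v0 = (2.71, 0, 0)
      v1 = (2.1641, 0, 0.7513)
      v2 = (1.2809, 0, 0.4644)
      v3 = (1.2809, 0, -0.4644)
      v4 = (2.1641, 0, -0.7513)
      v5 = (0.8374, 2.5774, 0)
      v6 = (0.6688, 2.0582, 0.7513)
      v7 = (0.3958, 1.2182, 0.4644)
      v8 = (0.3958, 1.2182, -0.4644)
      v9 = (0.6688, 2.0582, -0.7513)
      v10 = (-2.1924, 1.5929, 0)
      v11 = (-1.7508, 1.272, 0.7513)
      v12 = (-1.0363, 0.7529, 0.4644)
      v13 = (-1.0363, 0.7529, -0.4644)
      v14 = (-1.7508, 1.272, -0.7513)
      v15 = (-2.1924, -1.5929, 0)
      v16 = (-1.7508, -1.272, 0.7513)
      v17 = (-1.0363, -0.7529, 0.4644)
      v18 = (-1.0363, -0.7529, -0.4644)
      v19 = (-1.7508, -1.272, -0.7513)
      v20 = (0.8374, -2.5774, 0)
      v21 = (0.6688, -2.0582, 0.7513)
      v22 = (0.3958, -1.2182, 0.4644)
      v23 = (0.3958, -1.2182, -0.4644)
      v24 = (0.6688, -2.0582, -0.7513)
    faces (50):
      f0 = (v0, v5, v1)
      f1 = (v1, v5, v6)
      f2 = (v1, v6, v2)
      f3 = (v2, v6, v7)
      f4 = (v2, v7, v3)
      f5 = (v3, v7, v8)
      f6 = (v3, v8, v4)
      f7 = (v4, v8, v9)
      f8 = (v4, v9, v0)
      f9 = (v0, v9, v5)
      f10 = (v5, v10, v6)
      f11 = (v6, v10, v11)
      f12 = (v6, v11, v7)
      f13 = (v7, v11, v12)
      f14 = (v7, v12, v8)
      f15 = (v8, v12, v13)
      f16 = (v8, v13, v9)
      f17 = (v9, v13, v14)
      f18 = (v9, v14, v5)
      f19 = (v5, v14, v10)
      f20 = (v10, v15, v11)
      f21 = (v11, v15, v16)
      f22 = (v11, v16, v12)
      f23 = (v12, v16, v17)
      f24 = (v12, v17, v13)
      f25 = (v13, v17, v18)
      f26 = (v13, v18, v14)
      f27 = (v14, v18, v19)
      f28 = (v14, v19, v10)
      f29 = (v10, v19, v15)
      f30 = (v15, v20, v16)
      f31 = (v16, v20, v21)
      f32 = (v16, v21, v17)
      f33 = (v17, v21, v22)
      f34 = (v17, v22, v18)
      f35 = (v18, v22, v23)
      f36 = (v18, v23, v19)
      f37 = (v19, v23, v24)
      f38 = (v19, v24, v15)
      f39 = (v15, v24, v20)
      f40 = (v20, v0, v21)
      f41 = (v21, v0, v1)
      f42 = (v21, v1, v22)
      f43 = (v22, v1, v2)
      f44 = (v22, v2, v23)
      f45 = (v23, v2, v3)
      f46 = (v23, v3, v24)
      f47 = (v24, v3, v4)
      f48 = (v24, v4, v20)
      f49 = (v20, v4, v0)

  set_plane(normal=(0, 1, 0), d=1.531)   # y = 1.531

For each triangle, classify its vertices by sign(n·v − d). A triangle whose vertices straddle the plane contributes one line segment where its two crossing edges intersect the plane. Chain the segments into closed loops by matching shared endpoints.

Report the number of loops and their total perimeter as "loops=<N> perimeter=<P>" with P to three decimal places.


Straddling triangles (16 of 50):
  (v0,v5,v1) [-+-] → (1.59766, 1.531, 0)–(1.37603, 1.531, 0.305021)  len=0.3770
  (v1,v5,v6) [-++] → (1.37603, 1.531, 0.305021)–(1.05182, 1.531, 0.7513)  len=0.5516
  (v1,v6,v2) [-+-] → (1.05182, 1.531, 0.7513)–(0.825587, 1.531, 0.677812)  len=0.2379
  (v2,v6,v7) [-+-] → (0.825587, 1.531, 0.677812)–(0.49746, 1.531, 0.571236)  len=0.3450
  (v4,v8,v9) [--+] → (0.49746, 1.531, -0.571236)–(1.05182, 1.531, -0.7513)  len=0.5829
  (v4,v9,v0) [-+-] → (1.05182, 1.531, -0.7513)–(1.19165, 1.531, -0.558857)  len=0.2379
  (v0,v9,v5) [-++] → (1.19165, 1.531, -0.558857)–(1.59766, 1.531, 0)  len=0.6908
  (v6,v10,v11) [++-] → (-2.10722, 1.531, 0.144922)–(-0.953705, 1.531, 0.7513)  len=1.3032
  (v6,v11,v7) [+--] → (-0.953705, 1.531, 0.7513)–(0.49746, 1.531, 0.571236)  len=1.4623
  (v8,v13,v9) [--+] → (-0.019876, 1.531, -0.635423)–(0.49746, 1.531, -0.571236)  len=0.5213
  (v9,v13,v14) [+--] → (-0.019876, 1.531, -0.635423)–(-0.953705, 1.531, -0.7513)  len=0.9410
  (v9,v14,v5) [+-+] → (-0.953705, 1.531, -0.7513)–(-1.23728, 1.531, -0.602237)  len=0.3204
  (v5,v14,v10) [+-+] → (-1.23728, 1.531, -0.602237)–(-2.10722, 1.531, -0.144922)  len=0.9828
  (v10,v15,v11) [+--] → (-2.1924, 1.531, 0)–(-2.10722, 1.531, 0.144922)  len=0.1681
  (v14,v19,v10) [--+] → (-2.18286, 1.531, -0.0162328)–(-2.10722, 1.531, -0.144922)  len=0.1493
  (v10,v19,v15) [+--] → (-2.18286, 1.531, -0.0162328)–(-2.1924, 1.531, 0)  len=0.0188

Chained into 1 loop(s):
  loop 1: 16 segments, perimeter = 8.8902
Total perimeter = 8.890

loops=1 perimeter=8.890


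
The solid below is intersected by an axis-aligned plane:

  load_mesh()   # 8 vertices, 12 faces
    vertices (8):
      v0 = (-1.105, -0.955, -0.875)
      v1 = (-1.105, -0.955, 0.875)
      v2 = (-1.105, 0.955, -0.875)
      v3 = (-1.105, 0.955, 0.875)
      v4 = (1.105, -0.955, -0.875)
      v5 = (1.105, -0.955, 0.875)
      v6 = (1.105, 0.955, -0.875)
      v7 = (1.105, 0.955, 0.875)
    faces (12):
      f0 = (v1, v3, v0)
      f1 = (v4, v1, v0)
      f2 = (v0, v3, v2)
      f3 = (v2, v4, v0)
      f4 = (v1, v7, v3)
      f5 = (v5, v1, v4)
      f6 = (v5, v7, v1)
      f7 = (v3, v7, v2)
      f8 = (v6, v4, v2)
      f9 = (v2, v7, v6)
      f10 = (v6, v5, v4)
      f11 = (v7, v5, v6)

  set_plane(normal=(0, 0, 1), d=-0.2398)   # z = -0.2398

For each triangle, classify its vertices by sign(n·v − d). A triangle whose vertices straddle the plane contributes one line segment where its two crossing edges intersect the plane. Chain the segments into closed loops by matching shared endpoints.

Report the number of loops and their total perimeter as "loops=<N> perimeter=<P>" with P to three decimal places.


Straddling triangles (8 of 12):
  (v1,v3,v0) [++-] → (-1.105, -0.261725, -0.2398)–(-1.105, -0.955, -0.2398)  len=0.6933
  (v4,v1,v0) [-+-] → (0.302833, -0.955, -0.2398)–(-1.105, -0.955, -0.2398)  len=1.4078
  (v0,v3,v2) [-+-] → (-1.105, -0.261725, -0.2398)–(-1.105, 0.955, -0.2398)  len=1.2167
  (v5,v1,v4) [++-] → (0.302833, -0.955, -0.2398)–(1.105, -0.955, -0.2398)  len=0.8022
  (v3,v7,v2) [++-] → (-0.302833, 0.955, -0.2398)–(-1.105, 0.955, -0.2398)  len=0.8022
  (v2,v7,v6) [-+-] → (-0.302833, 0.955, -0.2398)–(1.105, 0.955, -0.2398)  len=1.4078
  (v6,v5,v4) [-+-] → (1.105, 0.261725, -0.2398)–(1.105, -0.955, -0.2398)  len=1.2167
  (v7,v5,v6) [++-] → (1.105, 0.261725, -0.2398)–(1.105, 0.955, -0.2398)  len=0.6933

Chained into 1 loop(s):
  loop 1: 8 segments, perimeter = 8.2400
Total perimeter = 8.240

loops=1 perimeter=8.240


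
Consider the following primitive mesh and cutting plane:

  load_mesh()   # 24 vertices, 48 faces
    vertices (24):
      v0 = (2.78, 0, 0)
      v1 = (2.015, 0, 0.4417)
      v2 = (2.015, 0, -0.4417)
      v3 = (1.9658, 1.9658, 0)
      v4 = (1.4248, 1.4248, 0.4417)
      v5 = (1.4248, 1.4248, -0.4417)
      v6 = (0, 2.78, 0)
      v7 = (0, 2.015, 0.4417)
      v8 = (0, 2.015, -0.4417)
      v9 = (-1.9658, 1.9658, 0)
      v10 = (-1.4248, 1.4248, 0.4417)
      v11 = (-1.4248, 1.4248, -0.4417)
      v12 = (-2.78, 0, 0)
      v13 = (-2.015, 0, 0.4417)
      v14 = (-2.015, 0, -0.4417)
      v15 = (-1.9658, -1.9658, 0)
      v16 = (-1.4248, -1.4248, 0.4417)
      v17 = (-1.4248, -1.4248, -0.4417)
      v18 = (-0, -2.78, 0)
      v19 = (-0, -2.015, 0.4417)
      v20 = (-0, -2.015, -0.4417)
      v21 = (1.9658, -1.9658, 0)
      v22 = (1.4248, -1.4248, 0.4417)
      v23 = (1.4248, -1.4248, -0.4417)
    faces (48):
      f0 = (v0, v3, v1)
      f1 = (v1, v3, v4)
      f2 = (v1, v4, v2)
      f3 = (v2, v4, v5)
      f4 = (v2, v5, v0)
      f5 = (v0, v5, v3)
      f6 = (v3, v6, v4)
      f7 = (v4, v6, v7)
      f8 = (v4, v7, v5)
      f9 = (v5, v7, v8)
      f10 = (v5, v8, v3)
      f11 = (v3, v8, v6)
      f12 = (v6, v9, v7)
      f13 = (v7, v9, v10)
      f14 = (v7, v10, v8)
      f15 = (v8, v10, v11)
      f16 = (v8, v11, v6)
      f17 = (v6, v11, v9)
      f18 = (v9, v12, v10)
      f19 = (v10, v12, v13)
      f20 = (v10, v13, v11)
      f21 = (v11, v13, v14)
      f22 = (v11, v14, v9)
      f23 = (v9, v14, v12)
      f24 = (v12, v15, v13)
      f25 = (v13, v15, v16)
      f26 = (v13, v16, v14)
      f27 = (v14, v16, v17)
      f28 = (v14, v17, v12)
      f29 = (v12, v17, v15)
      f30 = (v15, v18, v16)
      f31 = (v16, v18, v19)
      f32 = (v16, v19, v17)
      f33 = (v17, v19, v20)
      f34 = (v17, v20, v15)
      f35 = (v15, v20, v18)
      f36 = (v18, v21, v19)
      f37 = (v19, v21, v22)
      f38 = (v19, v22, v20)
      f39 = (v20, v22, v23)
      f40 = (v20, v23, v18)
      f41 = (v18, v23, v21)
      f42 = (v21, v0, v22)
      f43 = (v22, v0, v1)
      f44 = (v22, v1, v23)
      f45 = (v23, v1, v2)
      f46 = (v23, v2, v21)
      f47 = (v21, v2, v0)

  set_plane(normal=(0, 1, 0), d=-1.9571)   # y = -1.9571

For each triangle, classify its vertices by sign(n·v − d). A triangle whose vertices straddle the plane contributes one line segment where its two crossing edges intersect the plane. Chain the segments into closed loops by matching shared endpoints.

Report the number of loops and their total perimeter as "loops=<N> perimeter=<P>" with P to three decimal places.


Straddling triangles (16 of 48):
  (v12,v15,v13) [+-+] → (-1.9694, -1.9571, 0)–(-1.96602, -1.9571, 0.00195482)  len=0.0039
  (v13,v15,v16) [+-+] → (-1.96602, -1.9571, 0.00195482)–(-1.9571, -1.9571, 0.00710312)  len=0.0103
  (v12,v17,v15) [++-] → (-1.9571, -1.9571, -0.00710312)–(-1.9694, -1.9571, 0)  len=0.0142
  (v15,v18,v16) [--+] → (-0.865162, -1.9571, 0.268208)–(-1.9571, -1.9571, 0.00710312)  len=1.1227
  (v16,v18,v19) [+--] → (-0.865162, -1.9571, 0.268208)–(-0.139776, -1.9571, 0.4417)  len=0.7458
  (v16,v19,v17) [+-+] → (-0.139776, -1.9571, 0.4417)–(-0.139776, -1.9571, 0.355036)  len=0.0867
  (v17,v19,v20) [+--] → (-0.139776, -1.9571, 0.355036)–(-0.139776, -1.9571, -0.4417)  len=0.7967
  (v17,v20,v15) [+--] → (-0.139776, -1.9571, -0.4417)–(-1.9571, -1.9571, -0.00710312)  len=1.8686
  (v19,v21,v22) [--+] → (1.9571, -1.9571, 0.00710312)–(0.139776, -1.9571, 0.4417)  len=1.8686
  (v19,v22,v20) [-+-] → (0.139776, -1.9571, 0.4417)–(0.139776, -1.9571, -0.355036)  len=0.7967
  (v20,v22,v23) [-++] → (0.139776, -1.9571, -0.355036)–(0.139776, -1.9571, -0.4417)  len=0.0867
  (v20,v23,v18) [-+-] → (0.139776, -1.9571, -0.4417)–(0.865162, -1.9571, -0.268208)  len=0.7458
  (v18,v23,v21) [-+-] → (0.865162, -1.9571, -0.268208)–(1.9571, -1.9571, -0.00710312)  len=1.1227
  (v21,v0,v22) [-++] → (1.9694, -1.9571, 0)–(1.9571, -1.9571, 0.00710312)  len=0.0142
  (v23,v2,v21) [++-] → (1.96602, -1.9571, -0.00195482)–(1.9571, -1.9571, -0.00710312)  len=0.0103
  (v21,v2,v0) [-++] → (1.96602, -1.9571, -0.00195482)–(1.9694, -1.9571, 0)  len=0.0039

Chained into 2 loop(s):
  loop 1: 8 segments, perimeter = 4.6489
  loop 2: 8 segments, perimeter = 4.6489
Total perimeter = 9.298

loops=2 perimeter=9.298
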